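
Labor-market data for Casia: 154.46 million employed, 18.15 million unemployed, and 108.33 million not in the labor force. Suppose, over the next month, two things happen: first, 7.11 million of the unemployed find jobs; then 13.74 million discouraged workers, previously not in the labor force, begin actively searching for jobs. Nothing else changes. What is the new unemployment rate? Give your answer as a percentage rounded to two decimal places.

New unemployment rate ≈ 13.30%.

Initially, labor force = 154.46 + 18.15 = 172.61 million, so u = 18.15/172.61 = 10.52%.
After the first change, unemployed falls and employed rises by 7.11; labor force unchanged → E = 161.57, U = 11.04, labor force = 172.61 million.
After the second change, unemployed and labor force both rise by 13.74 → E = 161.57, U = 24.78, labor force = 186.35 million.
New unemployment rate = 24.78 / 186.35 = 13.30%.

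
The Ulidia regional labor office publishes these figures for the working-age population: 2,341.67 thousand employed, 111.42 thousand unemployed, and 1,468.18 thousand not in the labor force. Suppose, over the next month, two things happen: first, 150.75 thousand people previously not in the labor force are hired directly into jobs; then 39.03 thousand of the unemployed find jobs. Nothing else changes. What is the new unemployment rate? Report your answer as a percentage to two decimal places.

New unemployment rate ≈ 2.78%.

Initially, labor force = 2,341.67 + 111.42 = 2,453.09 thousand, so u = 111.42/2,453.09 = 4.54%.
After the first change, employed and labor force both rise by 150.75; unemployed unchanged → E = 2,492.42, U = 111.42, labor force = 2,603.84 thousand.
After the second change, unemployed falls and employed rises by 39.03; labor force unchanged → E = 2,531.45, U = 72.39, labor force = 2,603.84 thousand.
New unemployment rate = 72.39 / 2,603.84 = 2.78%.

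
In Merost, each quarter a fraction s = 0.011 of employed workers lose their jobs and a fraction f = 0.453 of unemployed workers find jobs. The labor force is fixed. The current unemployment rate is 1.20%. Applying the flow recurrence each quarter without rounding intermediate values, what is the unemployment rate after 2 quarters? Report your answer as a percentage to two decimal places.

Unemployment rate after two quarters ≈ 2.03%.

With a fixed labor force, u_{t+1} = u_t + s·(1−u_t) − f·u_t = u_t·(1−s−f) + s.
Here 1−s−f = 0.536 and s = 0.011.
u_1 = 0.012000 × 0.536 + 0.011 = 0.017432.
u_2 = 0.017432 × 0.536 + 0.011 = 0.020344.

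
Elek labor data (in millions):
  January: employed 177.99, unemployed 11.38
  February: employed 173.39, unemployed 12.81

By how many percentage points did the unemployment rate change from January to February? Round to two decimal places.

The unemployment rate changed by +0.87 percentage points.

January: labor force = 177.99 + 11.38 = 189.37; u = 11.38/189.37 = 6.01%.
February: labor force = 173.39 + 12.81 = 186.20; u = 12.81/186.20 = 6.88%.
Change = 6.88% − 6.01% = +0.87 pp.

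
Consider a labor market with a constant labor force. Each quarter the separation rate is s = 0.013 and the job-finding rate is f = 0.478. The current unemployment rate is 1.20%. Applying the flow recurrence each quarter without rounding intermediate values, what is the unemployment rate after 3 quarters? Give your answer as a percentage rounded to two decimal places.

Unemployment rate after three quarters ≈ 2.46%.

With a fixed labor force, u_{t+1} = u_t + s·(1−u_t) − f·u_t = u_t·(1−s−f) + s.
Here 1−s−f = 0.509 and s = 0.013.
u_1 = 0.012000 × 0.509 + 0.013 = 0.019108.
u_2 = 0.019108 × 0.509 + 0.013 = 0.022726.
u_3 = 0.022726 × 0.509 + 0.013 = 0.024568.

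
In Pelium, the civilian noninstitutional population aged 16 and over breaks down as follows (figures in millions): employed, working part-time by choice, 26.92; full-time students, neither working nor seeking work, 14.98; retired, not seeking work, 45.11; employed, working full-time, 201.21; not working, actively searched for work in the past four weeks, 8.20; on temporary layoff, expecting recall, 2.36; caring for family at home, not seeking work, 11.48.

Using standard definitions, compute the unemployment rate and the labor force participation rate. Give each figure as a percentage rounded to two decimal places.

Unemployment rate ≈ 4.42%; labor force participation rate ≈ 76.93%.

Employed = 26.92 + 201.21 = 228.13 million.
Unemployed = 8.20 + 2.36 = 10.56 million (jobless and actively searching, or on temporary layoff).
Labor force = 228.13 + 10.56 = 238.69 million.
Not in labor force = 14.98 + 45.11 + 11.48 = 71.57 million (those not working and not actively searching are outside the labor force).
Civilian working-age population = 238.69 + 71.57 = 310.26 million.
Unemployment rate = 10.56 / 238.69 = 4.42%.
Labor force participation rate = 238.69 / 310.26 = 76.93%.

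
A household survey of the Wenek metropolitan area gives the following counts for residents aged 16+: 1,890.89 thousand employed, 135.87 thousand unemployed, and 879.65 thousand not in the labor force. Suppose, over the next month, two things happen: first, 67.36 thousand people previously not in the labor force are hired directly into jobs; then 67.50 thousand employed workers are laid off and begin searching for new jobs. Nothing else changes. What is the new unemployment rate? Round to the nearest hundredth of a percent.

New unemployment rate ≈ 9.71%.

Initially, labor force = 1,890.89 + 135.87 = 2,026.76 thousand, so u = 135.87/2,026.76 = 6.70%.
After the first change, employed and labor force both rise by 67.36; unemployed unchanged → E = 1,958.25, U = 135.87, labor force = 2,094.12 thousand.
After the second change, employed falls and unemployed rises by 67.50; labor force unchanged → E = 1,890.75, U = 203.37, labor force = 2,094.12 thousand.
New unemployment rate = 203.37 / 2,094.12 = 9.71%.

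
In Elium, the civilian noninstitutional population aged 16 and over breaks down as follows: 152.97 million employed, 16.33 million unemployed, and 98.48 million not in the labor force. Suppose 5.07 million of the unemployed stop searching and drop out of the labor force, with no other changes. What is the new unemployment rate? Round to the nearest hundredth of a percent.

Initially, labor force = 152.97 + 16.33 = 169.30 million, so u = 16.33/169.30 = 9.65%.
After the change, unemployed and labor force both fall by 5.07 → E = 152.97, U = 11.26, labor force = 164.23 million.
New unemployment rate = 11.26 / 164.23 = 6.86%.

New unemployment rate ≈ 6.86%.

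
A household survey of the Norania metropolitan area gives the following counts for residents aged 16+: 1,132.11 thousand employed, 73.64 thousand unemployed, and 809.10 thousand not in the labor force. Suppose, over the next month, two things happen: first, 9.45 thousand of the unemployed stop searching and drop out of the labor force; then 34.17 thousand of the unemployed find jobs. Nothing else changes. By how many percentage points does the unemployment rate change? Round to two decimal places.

The unemployment rate changes by −3.60 percentage points.

Initially, labor force = 1,132.11 + 73.64 = 1,205.75 thousand, so u = 73.64/1,205.75 = 6.11%.
After the first change, unemployed and labor force both fall by 9.45 → E = 1,132.11, U = 64.19, labor force = 1,196.30 thousand.
After the second change, unemployed falls and employed rises by 34.17; labor force unchanged → E = 1,166.28, U = 30.02, labor force = 1,196.30 thousand.
New unemployment rate = 30.02 / 1,196.30 = 2.51%.
Change = 2.51% − 6.11% = −3.60 percentage points.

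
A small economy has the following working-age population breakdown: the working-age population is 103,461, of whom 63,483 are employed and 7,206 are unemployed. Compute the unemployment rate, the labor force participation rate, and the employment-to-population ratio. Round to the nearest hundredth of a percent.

Labor force = employed + unemployed = 63,483 + 7,206 = 70,689.
Unemployment rate = 7,206 / 70,689 = 10.19%.
Labor force participation rate = 70,689 / 103,461 = 68.32%.
Employment-population ratio = 63,483 / 103,461 = 61.36%.

Unemployment rate ≈ 10.19%; labor force participation rate ≈ 68.32%; employment-population ratio ≈ 61.36%.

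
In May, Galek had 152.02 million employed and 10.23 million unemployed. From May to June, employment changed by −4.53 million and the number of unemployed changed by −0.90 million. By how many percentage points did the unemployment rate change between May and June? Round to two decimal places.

May: labor force = 152.02 + 10.23 = 162.25; u = 10.23/162.25 = 6.31%.
June: labor force = 147.49 + 9.33 = 156.82; u = 9.33/156.82 = 5.95%.
Change = 5.95% − 6.31% = −0.36 pp.

The unemployment rate changed by −0.36 percentage points.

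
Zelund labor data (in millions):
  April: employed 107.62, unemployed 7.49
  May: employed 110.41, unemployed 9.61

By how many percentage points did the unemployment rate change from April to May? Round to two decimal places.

April: labor force = 107.62 + 7.49 = 115.11; u = 7.49/115.11 = 6.51%.
May: labor force = 110.41 + 9.61 = 120.02; u = 9.61/120.02 = 8.01%.
Change = 8.01% − 6.51% = +1.50 pp.

The unemployment rate changed by +1.50 percentage points.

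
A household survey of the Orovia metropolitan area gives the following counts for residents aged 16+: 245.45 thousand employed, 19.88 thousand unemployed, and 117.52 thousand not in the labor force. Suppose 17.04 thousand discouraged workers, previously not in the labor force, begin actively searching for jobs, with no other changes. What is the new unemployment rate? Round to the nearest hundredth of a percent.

Initially, labor force = 245.45 + 19.88 = 265.33 thousand, so u = 19.88/265.33 = 7.49%.
After the change, unemployed and labor force both rise by 17.04 → E = 245.45, U = 36.92, labor force = 282.37 thousand.
New unemployment rate = 36.92 / 282.37 = 13.08%.

New unemployment rate ≈ 13.08%.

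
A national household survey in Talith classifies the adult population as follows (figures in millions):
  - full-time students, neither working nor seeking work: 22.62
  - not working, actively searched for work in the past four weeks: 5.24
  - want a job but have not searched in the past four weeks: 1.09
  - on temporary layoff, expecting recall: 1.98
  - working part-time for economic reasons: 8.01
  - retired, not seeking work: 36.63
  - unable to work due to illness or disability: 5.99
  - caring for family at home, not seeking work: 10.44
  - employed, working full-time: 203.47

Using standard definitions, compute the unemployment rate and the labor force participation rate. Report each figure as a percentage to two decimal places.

Unemployment rate ≈ 3.30%; labor force participation rate ≈ 74.02%.

Employed = 8.01 + 203.47 = 211.48 million (anyone who worked, including part-time for economic reasons, counts as employed).
Unemployed = 5.24 + 1.98 = 7.22 million (jobless and actively searching, or on temporary layoff).
Labor force = 211.48 + 7.22 = 218.70 million.
Not in labor force = 22.62 + 1.09 + 36.63 + 5.99 + 10.44 = 76.77 million (those not working and not actively searching are outside the labor force — including those who want a job but have given up searching).
Civilian working-age population = 218.70 + 76.77 = 295.47 million.
Unemployment rate = 7.22 / 218.70 = 3.30%.
Labor force participation rate = 218.70 / 295.47 = 74.02%.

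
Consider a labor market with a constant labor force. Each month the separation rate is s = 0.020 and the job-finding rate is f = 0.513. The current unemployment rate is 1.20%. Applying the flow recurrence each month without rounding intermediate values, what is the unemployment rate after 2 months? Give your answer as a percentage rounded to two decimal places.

Unemployment rate after two months ≈ 3.20%.

With a fixed labor force, u_{t+1} = u_t + s·(1−u_t) − f·u_t = u_t·(1−s−f) + s.
Here 1−s−f = 0.467 and s = 0.020.
u_1 = 0.012000 × 0.467 + 0.020 = 0.025604.
u_2 = 0.025604 × 0.467 + 0.020 = 0.031957.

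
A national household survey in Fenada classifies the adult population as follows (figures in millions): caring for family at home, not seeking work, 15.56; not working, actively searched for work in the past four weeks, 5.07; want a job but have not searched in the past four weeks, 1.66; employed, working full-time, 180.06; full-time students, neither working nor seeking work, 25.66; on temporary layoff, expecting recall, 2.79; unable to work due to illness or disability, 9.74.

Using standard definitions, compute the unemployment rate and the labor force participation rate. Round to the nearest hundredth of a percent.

Employed = 180.06 million.
Unemployed = 5.07 + 2.79 = 7.86 million (jobless and actively searching, or on temporary layoff).
Labor force = 180.06 + 7.86 = 187.92 million.
Not in labor force = 15.56 + 1.66 + 25.66 + 9.74 = 52.62 million (those not working and not actively searching are outside the labor force — including those who want a job but have given up searching).
Civilian working-age population = 187.92 + 52.62 = 240.54 million.
Unemployment rate = 7.86 / 187.92 = 4.18%.
Labor force participation rate = 187.92 / 240.54 = 78.12%.

Unemployment rate ≈ 4.18%; labor force participation rate ≈ 78.12%.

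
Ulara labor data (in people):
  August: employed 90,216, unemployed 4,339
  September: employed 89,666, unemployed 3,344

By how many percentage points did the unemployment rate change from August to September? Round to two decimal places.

The unemployment rate changed by −0.99 percentage points.

August: labor force = 90,216 + 4,339 = 94,555; u = 4,339/94,555 = 4.59%.
September: labor force = 89,666 + 3,344 = 93,010; u = 3,344/93,010 = 3.60%.
Change = 3.60% − 4.59% = −0.99 pp.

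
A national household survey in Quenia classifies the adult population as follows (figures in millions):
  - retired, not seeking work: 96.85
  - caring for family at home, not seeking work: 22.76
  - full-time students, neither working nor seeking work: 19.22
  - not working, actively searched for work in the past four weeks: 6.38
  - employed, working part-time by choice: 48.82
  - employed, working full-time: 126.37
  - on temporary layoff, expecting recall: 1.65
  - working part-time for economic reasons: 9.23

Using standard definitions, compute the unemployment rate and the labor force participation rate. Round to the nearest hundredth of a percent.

Unemployment rate ≈ 4.17%; labor force participation rate ≈ 58.09%.

Employed = 48.82 + 126.37 + 9.23 = 184.42 million (anyone who worked, including part-time for economic reasons, counts as employed).
Unemployed = 6.38 + 1.65 = 8.03 million (jobless and actively searching, or on temporary layoff).
Labor force = 184.42 + 8.03 = 192.45 million.
Not in labor force = 96.85 + 22.76 + 19.22 = 138.83 million (those not working and not actively searching are outside the labor force).
Civilian working-age population = 192.45 + 138.83 = 331.28 million.
Unemployment rate = 8.03 / 192.45 = 4.17%.
Labor force participation rate = 192.45 / 331.28 = 58.09%.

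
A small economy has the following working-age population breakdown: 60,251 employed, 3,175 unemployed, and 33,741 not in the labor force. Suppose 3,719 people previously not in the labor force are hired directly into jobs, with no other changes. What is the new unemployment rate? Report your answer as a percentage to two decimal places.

Initially, labor force = 60,251 + 3,175 = 63,426, so u = 3,175/63,426 = 5.01%.
After the change, employed and labor force both rise by 3,719; unemployed unchanged → E = 63,970, U = 3,175, labor force = 67,145.
New unemployment rate = 3,175 / 67,145 = 4.73%.

New unemployment rate ≈ 4.73%.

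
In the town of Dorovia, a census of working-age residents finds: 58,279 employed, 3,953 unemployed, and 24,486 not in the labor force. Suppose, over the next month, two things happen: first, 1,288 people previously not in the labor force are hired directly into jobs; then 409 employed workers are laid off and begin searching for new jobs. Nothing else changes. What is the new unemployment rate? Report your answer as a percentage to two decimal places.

New unemployment rate ≈ 6.87%.

Initially, labor force = 58,279 + 3,953 = 62,232, so u = 3,953/62,232 = 6.35%.
After the first change, employed and labor force both rise by 1,288; unemployed unchanged → E = 59,567, U = 3,953, labor force = 63,520.
After the second change, employed falls and unemployed rises by 409; labor force unchanged → E = 59,158, U = 4,362, labor force = 63,520.
New unemployment rate = 4,362 / 63,520 = 6.87%.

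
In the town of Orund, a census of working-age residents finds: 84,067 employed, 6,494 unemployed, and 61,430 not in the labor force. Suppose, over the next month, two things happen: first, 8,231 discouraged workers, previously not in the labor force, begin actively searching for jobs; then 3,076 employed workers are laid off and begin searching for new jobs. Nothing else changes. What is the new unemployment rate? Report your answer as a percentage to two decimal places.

Initially, labor force = 84,067 + 6,494 = 90,561, so u = 6,494/90,561 = 7.17%.
After the first change, unemployed and labor force both rise by 8,231 → E = 84,067, U = 14,725, labor force = 98,792.
After the second change, employed falls and unemployed rises by 3,076; labor force unchanged → E = 80,991, U = 17,801, labor force = 98,792.
New unemployment rate = 17,801 / 98,792 = 18.02%.

New unemployment rate ≈ 18.02%.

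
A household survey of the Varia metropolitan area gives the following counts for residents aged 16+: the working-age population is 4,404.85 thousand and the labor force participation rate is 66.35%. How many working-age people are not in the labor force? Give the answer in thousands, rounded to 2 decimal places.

Share not in the labor force = 1 − 0.6635 = 0.3365.
Not in labor force = 0.3365 × 4,404.85 ≈ 1,482.23 thousand.

About 1,482.23 thousand are not in the labor force.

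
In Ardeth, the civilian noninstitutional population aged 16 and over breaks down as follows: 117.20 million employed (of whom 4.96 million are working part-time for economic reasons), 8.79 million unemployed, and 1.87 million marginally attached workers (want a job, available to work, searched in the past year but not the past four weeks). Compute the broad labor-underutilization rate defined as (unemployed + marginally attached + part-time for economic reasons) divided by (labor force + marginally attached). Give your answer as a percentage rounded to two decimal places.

Labor force = 117.20 + 8.79 = 125.99 million.
Numerator = 8.79 + 1.87 + 4.96 = 15.62 million.
Denominator = 125.99 + 1.87 = 127.86 million.
Broad rate = 15.62 / 127.86 = 12.22%.

Broad underutilization rate ≈ 12.22%.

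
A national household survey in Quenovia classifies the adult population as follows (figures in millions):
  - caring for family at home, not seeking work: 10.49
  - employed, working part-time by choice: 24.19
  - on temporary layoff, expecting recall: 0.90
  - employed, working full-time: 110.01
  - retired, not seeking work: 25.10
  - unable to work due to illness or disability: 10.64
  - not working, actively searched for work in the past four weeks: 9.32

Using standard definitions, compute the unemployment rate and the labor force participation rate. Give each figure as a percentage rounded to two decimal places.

Unemployment rate ≈ 7.08%; labor force participation rate ≈ 75.75%.

Employed = 24.19 + 110.01 = 134.20 million.
Unemployed = 0.90 + 9.32 = 10.22 million (jobless and actively searching, or on temporary layoff).
Labor force = 134.20 + 10.22 = 144.42 million.
Not in labor force = 10.49 + 25.10 + 10.64 = 46.23 million (those not working and not actively searching are outside the labor force).
Civilian working-age population = 144.42 + 46.23 = 190.65 million.
Unemployment rate = 10.22 / 144.42 = 7.08%.
Labor force participation rate = 144.42 / 190.65 = 75.75%.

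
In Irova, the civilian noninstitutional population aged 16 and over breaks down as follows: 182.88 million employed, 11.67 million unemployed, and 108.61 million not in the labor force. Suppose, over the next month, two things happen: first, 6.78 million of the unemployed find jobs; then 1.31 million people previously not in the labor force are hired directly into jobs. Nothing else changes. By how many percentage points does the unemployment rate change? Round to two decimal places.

The unemployment rate changes by −3.50 percentage points.

Initially, labor force = 182.88 + 11.67 = 194.55 million, so u = 11.67/194.55 = 6.00%.
After the first change, unemployed falls and employed rises by 6.78; labor force unchanged → E = 189.66, U = 4.89, labor force = 194.55 million.
After the second change, employed and labor force both rise by 1.31; unemployed unchanged → E = 190.97, U = 4.89, labor force = 195.86 million.
New unemployment rate = 4.89 / 195.86 = 2.50%.
Change = 2.50% − 6.00% = −3.50 percentage points.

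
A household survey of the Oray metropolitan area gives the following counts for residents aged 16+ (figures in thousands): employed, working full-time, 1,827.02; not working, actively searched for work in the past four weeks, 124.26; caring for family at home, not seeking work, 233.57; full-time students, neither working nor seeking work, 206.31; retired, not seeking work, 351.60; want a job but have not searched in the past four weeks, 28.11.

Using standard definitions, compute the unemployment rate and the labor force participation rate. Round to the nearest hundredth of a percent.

Unemployment rate ≈ 6.37%; labor force participation rate ≈ 70.42%.

Employed = 1,827.02 thousand.
Unemployed = 124.26 thousand.
Labor force = 1,827.02 + 124.26 = 1,951.28 thousand.
Not in labor force = 233.57 + 206.31 + 351.60 + 28.11 = 819.59 thousand (those not working and not actively searching are outside the labor force — including those who want a job but have given up searching).
Civilian working-age population = 1,951.28 + 819.59 = 2,770.87 thousand.
Unemployment rate = 124.26 / 1,951.28 = 6.37%.
Labor force participation rate = 1,951.28 / 2,770.87 = 70.42%.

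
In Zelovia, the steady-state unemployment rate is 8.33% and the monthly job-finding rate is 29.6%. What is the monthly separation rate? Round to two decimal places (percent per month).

From u* = s/(s+f): s = u·f/(1−u).
s = 0.0833 × 29.6 / (1 − 0.0833) = 2.4657 / 0.9167 ≈ 2.69% per month.

Separation rate ≈ 2.69% per month.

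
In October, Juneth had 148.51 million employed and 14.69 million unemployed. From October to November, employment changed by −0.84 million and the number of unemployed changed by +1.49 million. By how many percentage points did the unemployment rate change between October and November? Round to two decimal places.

The unemployment rate changed by +0.87 percentage points.

October: labor force = 148.51 + 14.69 = 163.20; u = 14.69/163.20 = 9.00%.
November: labor force = 147.67 + 16.18 = 163.85; u = 16.18/163.85 = 9.87%.
Change = 9.87% − 9.00% = +0.87 pp.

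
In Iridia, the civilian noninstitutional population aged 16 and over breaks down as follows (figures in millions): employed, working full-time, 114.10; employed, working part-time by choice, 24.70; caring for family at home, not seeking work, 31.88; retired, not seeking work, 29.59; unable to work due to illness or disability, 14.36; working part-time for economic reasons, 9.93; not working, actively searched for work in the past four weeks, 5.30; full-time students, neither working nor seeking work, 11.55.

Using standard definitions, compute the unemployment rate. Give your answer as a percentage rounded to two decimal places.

Unemployment rate ≈ 3.44%.

Employed = 114.10 + 24.70 + 9.93 = 148.73 million (anyone who worked, including part-time for economic reasons, counts as employed).
Unemployed = 5.30 million.
Labor force = 148.73 + 5.30 = 154.03 million.
Unemployment rate = 5.30 / 154.03 = 3.44%.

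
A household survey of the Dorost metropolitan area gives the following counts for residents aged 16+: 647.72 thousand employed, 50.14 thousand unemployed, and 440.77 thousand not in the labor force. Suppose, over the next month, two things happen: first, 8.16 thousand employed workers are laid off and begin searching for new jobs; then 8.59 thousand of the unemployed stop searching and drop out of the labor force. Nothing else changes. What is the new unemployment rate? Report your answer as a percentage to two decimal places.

Initially, labor force = 647.72 + 50.14 = 697.86 thousand, so u = 50.14/697.86 = 7.18%.
After the first change, employed falls and unemployed rises by 8.16; labor force unchanged → E = 639.56, U = 58.30, labor force = 697.86 thousand.
After the second change, unemployed and labor force both fall by 8.59 → E = 639.56, U = 49.71, labor force = 689.27 thousand.
New unemployment rate = 49.71 / 689.27 = 7.21%.

New unemployment rate ≈ 7.21%.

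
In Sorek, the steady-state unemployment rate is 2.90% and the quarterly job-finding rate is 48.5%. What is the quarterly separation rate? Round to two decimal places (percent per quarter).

From u* = s/(s+f): s = u·f/(1−u).
s = 0.0290 × 48.5 / (1 − 0.0290) = 1.4065 / 0.9710 ≈ 1.45% per quarter.

Separation rate ≈ 1.45% per quarter.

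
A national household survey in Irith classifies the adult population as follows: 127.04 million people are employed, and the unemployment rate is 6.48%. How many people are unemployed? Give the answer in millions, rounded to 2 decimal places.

About 8.80 million are unemployed.

Let U be the number unemployed. The labor force is E + U, and U/(E+U) = 0.0648.
So U = 0.0648 × 127.04 / (1 − 0.0648) = 8.2322 / 0.9352 ≈ 8.80 million.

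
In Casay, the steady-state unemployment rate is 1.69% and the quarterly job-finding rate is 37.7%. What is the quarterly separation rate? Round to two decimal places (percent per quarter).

From u* = s/(s+f): s = u·f/(1−u).
s = 0.0169 × 37.7 / (1 − 0.0169) = 0.6371 / 0.9831 ≈ 0.65% per quarter.

Separation rate ≈ 0.65% per quarter.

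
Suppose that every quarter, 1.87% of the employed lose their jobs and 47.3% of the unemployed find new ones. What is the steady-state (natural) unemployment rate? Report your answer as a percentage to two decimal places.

Steady-state unemployment rate ≈ 3.80%.

At steady state the flows balance: s·E = f·U, so U/(E+U) = s/(s+f).
u* = 1.87 / (1.87 + 47.3) = 1.87 / 49.17 = 3.80%.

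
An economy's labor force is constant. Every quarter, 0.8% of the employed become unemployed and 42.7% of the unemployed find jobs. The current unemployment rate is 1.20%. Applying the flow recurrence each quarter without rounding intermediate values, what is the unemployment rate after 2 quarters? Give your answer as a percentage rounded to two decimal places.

Unemployment rate after two quarters ≈ 1.64%.

With a fixed labor force, u_{t+1} = u_t + s·(1−u_t) − f·u_t = u_t·(1−s−f) + s.
Here 1−s−f = 0.565 and s = 0.008.
u_1 = 0.012000 × 0.565 + 0.008 = 0.014780.
u_2 = 0.014780 × 0.565 + 0.008 = 0.016351.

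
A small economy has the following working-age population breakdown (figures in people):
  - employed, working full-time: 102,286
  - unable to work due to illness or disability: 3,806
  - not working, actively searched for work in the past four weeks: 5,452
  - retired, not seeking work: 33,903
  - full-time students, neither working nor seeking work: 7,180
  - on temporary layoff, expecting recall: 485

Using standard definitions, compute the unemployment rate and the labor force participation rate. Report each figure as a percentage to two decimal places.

Unemployment rate ≈ 5.49%; labor force participation rate ≈ 70.68%.

Employed = 102,286.
Unemployed = 5,452 + 485 = 5,937 (jobless and actively searching, or on temporary layoff).
Labor force = 102,286 + 5,937 = 108,223.
Not in labor force = 3,806 + 33,903 + 7,180 = 44,889 (those not working and not actively searching are outside the labor force).
Civilian working-age population = 108,223 + 44,889 = 153,112.
Unemployment rate = 5,937 / 108,223 = 5.49%.
Labor force participation rate = 108,223 / 153,112 = 70.68%.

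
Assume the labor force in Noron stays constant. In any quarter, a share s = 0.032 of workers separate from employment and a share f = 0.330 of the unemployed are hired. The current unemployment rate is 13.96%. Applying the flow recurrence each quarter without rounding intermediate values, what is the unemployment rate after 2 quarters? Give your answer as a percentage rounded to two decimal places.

Unemployment rate after two quarters ≈ 10.92%.

With a fixed labor force, u_{t+1} = u_t + s·(1−u_t) − f·u_t = u_t·(1−s−f) + s.
Here 1−s−f = 0.638 and s = 0.032.
u_1 = 0.139600 × 0.638 + 0.032 = 0.121065.
u_2 = 0.121065 × 0.638 + 0.032 = 0.109239.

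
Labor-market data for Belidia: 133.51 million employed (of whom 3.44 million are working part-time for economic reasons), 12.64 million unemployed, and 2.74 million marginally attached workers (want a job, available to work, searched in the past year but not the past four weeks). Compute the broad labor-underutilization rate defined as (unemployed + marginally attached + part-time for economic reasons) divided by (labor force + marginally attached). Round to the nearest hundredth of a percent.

Labor force = 133.51 + 12.64 = 146.15 million.
Numerator = 12.64 + 2.74 + 3.44 = 18.82 million.
Denominator = 146.15 + 2.74 = 148.89 million.
Broad rate = 18.82 / 148.89 = 12.64%.

Broad underutilization rate ≈ 12.64%.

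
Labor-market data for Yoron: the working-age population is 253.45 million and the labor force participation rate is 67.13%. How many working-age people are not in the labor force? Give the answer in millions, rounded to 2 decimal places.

About 83.31 million are not in the labor force.

Share not in the labor force = 1 − 0.6713 = 0.3287.
Not in labor force = 0.3287 × 253.45 ≈ 83.31 million.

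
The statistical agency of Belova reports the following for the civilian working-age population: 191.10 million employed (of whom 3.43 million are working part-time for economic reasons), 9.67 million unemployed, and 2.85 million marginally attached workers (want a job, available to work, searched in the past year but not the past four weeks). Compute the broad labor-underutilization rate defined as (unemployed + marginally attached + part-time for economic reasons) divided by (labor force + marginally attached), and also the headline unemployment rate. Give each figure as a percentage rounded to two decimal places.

Labor force = 191.10 + 9.67 = 200.77 million.
Numerator = 9.67 + 2.85 + 3.43 = 15.95 million.
Denominator = 200.77 + 2.85 = 203.62 million.
Broad rate = 15.95 / 203.62 = 7.83%.
Headline unemployment rate = 9.67 / 200.77 = 4.82%.

Broad underutilization rate ≈ 7.83%; headline unemployment rate ≈ 4.82%.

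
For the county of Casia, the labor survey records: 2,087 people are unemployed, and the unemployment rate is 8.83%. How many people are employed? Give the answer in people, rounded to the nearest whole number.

About 21,548 are employed.

Labor force = U / u = 2,087 / 0.0883 ≈ 23,635.
Employed = labor force − unemployed = 23,635 − 2,087 = 21,548.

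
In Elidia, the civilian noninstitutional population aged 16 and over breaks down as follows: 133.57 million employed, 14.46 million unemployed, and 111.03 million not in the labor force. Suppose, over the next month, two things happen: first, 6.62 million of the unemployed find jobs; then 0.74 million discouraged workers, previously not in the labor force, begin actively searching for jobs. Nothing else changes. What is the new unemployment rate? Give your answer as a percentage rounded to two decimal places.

Initially, labor force = 133.57 + 14.46 = 148.03 million, so u = 14.46/148.03 = 9.77%.
After the first change, unemployed falls and employed rises by 6.62; labor force unchanged → E = 140.19, U = 7.84, labor force = 148.03 million.
After the second change, unemployed and labor force both rise by 0.74 → E = 140.19, U = 8.58, labor force = 148.77 million.
New unemployment rate = 8.58 / 148.77 = 5.77%.

New unemployment rate ≈ 5.77%.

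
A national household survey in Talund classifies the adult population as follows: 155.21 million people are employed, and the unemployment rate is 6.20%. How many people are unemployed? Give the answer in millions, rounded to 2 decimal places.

Let U be the number unemployed. The labor force is E + U, and U/(E+U) = 0.0620.
So U = 0.0620 × 155.21 / (1 − 0.0620) = 9.6230 / 0.9380 ≈ 10.26 million.

About 10.26 million are unemployed.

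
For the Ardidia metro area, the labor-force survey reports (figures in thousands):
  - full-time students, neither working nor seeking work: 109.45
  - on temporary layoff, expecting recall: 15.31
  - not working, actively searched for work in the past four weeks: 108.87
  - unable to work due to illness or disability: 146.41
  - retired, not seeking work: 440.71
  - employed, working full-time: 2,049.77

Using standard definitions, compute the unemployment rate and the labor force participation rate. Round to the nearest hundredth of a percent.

Employed = 2,049.77 thousand.
Unemployed = 15.31 + 108.87 = 124.18 thousand (jobless and actively searching, or on temporary layoff).
Labor force = 2,049.77 + 124.18 = 2,173.95 thousand.
Not in labor force = 109.45 + 146.41 + 440.71 = 696.57 thousand (those not working and not actively searching are outside the labor force).
Civilian working-age population = 2,173.95 + 696.57 = 2,870.52 thousand.
Unemployment rate = 124.18 / 2,173.95 = 5.71%.
Labor force participation rate = 2,173.95 / 2,870.52 = 75.73%.

Unemployment rate ≈ 5.71%; labor force participation rate ≈ 75.73%.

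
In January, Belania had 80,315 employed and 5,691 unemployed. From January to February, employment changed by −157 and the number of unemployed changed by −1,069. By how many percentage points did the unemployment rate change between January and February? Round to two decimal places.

The unemployment rate changed by −1.17 percentage points.

January: labor force = 80,315 + 5,691 = 86,006; u = 5,691/86,006 = 6.62%.
February: labor force = 80,158 + 4,622 = 84,780; u = 4,622/84,780 = 5.45%.
Change = 5.45% − 6.62% = −1.17 pp.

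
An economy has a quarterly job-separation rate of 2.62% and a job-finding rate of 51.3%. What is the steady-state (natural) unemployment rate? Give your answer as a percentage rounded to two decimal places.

Steady-state unemployment rate ≈ 4.86%.

At steady state the flows balance: s·E = f·U, so U/(E+U) = s/(s+f).
u* = 2.62 / (2.62 + 51.3) = 2.62 / 53.92 = 4.86%.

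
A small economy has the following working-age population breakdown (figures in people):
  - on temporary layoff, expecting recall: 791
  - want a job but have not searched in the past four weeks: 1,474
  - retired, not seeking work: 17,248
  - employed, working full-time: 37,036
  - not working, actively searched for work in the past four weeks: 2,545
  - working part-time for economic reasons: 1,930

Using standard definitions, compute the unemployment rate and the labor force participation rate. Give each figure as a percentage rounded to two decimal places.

Employed = 37,036 + 1,930 = 38,966 (anyone who worked, including part-time for economic reasons, counts as employed).
Unemployed = 791 + 2,545 = 3,336 (jobless and actively searching, or on temporary layoff).
Labor force = 38,966 + 3,336 = 42,302.
Not in labor force = 1,474 + 17,248 = 18,722 (those not working and not actively searching are outside the labor force — including those who want a job but have given up searching).
Civilian working-age population = 42,302 + 18,722 = 61,024.
Unemployment rate = 3,336 / 42,302 = 7.89%.
Labor force participation rate = 42,302 / 61,024 = 69.32%.

Unemployment rate ≈ 7.89%; labor force participation rate ≈ 69.32%.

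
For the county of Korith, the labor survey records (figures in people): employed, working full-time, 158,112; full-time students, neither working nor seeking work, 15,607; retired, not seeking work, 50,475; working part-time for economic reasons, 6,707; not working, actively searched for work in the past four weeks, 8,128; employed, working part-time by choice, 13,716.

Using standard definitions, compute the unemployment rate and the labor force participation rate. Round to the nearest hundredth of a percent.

Employed = 158,112 + 6,707 + 13,716 = 178,535 (anyone who worked, including part-time for economic reasons, counts as employed).
Unemployed = 8,128.
Labor force = 178,535 + 8,128 = 186,663.
Not in labor force = 15,607 + 50,475 = 66,082 (those not working and not actively searching are outside the labor force).
Civilian working-age population = 186,663 + 66,082 = 252,745.
Unemployment rate = 8,128 / 186,663 = 4.35%.
Labor force participation rate = 186,663 / 252,745 = 73.85%.

Unemployment rate ≈ 4.35%; labor force participation rate ≈ 73.85%.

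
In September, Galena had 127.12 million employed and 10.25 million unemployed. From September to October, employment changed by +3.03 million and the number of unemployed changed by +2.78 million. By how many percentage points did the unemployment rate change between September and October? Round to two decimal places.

September: labor force = 127.12 + 10.25 = 137.37; u = 10.25/137.37 = 7.46%.
October: labor force = 130.15 + 13.03 = 143.18; u = 13.03/143.18 = 9.10%.
Change = 9.10% − 7.46% = +1.64 pp.

The unemployment rate changed by +1.64 percentage points.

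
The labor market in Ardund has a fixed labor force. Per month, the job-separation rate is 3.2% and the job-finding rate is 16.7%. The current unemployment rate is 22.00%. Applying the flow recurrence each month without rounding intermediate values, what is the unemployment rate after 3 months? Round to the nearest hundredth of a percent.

Unemployment rate after three months ≈ 19.12%.

With a fixed labor force, u_{t+1} = u_t + s·(1−u_t) − f·u_t = u_t·(1−s−f) + s.
Here 1−s−f = 0.801 and s = 0.032.
u_1 = 0.220000 × 0.801 + 0.032 = 0.208220.
u_2 = 0.208220 × 0.801 + 0.032 = 0.198784.
u_3 = 0.198784 × 0.801 + 0.032 = 0.191226.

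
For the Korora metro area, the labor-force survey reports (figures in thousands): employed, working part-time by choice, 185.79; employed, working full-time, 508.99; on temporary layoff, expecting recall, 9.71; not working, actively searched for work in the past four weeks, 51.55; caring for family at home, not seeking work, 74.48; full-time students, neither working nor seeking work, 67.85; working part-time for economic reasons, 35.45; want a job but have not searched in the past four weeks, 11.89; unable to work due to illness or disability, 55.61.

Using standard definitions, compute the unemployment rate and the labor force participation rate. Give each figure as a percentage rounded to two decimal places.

Unemployment rate ≈ 7.74%; labor force participation rate ≈ 79.04%.

Employed = 185.79 + 508.99 + 35.45 = 730.23 thousand (anyone who worked, including part-time for economic reasons, counts as employed).
Unemployed = 9.71 + 51.55 = 61.26 thousand (jobless and actively searching, or on temporary layoff).
Labor force = 730.23 + 61.26 = 791.49 thousand.
Not in labor force = 74.48 + 67.85 + 11.89 + 55.61 = 209.83 thousand (those not working and not actively searching are outside the labor force — including those who want a job but have given up searching).
Civilian working-age population = 791.49 + 209.83 = 1,001.32 thousand.
Unemployment rate = 61.26 / 791.49 = 7.74%.
Labor force participation rate = 791.49 / 1,001.32 = 79.04%.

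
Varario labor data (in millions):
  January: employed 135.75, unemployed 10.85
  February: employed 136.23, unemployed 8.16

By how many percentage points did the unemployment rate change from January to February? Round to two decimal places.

The unemployment rate changed by −1.75 percentage points.

January: labor force = 135.75 + 10.85 = 146.60; u = 10.85/146.60 = 7.40%.
February: labor force = 136.23 + 8.16 = 144.39; u = 8.16/144.39 = 5.65%.
Change = 5.65% − 7.40% = −1.75 pp.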